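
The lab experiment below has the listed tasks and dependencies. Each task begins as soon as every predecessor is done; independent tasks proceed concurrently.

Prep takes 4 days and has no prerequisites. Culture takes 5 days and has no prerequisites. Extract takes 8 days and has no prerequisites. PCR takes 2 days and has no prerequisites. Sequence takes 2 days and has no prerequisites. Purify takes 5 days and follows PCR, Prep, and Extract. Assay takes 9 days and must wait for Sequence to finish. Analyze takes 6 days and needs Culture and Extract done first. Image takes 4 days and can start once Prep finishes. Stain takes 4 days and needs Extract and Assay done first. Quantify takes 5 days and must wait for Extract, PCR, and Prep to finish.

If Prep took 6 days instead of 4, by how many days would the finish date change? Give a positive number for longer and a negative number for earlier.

0

As given, the longest chain is Sequence→Assay→Stain = 2+9+4 = 15, so the finish is 15 days.
The longest path through Prep is only 9 days, so Prep has float 6.
The critical path is still Sequence→Assay→Stain; finish is now 15 days.
Change in finish: 15 − 15 = +0 days.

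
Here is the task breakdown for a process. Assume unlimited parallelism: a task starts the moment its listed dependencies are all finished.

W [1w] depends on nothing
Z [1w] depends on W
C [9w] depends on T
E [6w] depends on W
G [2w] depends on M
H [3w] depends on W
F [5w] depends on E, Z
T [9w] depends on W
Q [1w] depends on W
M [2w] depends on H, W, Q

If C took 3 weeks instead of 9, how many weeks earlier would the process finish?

6

Actual critical path: W→T→C = 1+9+9 = 19 ⇒ 19 weeks.
C lies on that path, so at 3 weeks the path becomes 13 weeks.
No other chain overtakes it, so the finish is 13 weeks.
Change in finish: 13 − 19 = -6 weeks.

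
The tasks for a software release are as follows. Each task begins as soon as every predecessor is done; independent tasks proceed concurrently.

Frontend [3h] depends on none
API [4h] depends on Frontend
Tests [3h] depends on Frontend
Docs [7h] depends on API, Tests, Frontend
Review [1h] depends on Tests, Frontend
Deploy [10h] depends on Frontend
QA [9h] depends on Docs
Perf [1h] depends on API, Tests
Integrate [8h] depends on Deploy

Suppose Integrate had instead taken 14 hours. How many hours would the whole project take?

As given, the longest chain is Frontend→API→Docs→QA = 3+4+7+9 = 23, so the finish is 23 hours.
The longest path through Integrate is only 21 hours, so Integrate has float 2.
Now Frontend→Deploy→Integrate = 3+10+14 = 27 is longest, so the finish becomes 27 hours.

27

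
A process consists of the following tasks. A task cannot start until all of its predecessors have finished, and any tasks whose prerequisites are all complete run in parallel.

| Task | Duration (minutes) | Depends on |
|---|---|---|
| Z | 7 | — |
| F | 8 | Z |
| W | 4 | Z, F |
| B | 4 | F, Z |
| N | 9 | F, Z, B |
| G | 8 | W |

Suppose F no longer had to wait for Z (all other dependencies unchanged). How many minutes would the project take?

Before: longest chain Z→F→B→N = 7+8+4+9 = 28, finish 28.
Without Z→F, F's earliest start moves from 7 to 0.
After: F→B→N = 8+4+9 = 21 → 21 minutes.

21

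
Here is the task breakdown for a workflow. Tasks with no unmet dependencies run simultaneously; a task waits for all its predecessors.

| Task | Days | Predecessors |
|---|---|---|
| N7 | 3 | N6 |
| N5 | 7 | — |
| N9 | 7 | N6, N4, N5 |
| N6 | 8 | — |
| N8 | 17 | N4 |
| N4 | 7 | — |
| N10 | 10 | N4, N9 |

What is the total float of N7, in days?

The longest chain is N6→N9→N10 = 8+7+10 = 25; overall finish 25 days.
N7 finishes as early as 11 and must finish by 25.
Slack of N7 = 22 − 8 = 14 days.

14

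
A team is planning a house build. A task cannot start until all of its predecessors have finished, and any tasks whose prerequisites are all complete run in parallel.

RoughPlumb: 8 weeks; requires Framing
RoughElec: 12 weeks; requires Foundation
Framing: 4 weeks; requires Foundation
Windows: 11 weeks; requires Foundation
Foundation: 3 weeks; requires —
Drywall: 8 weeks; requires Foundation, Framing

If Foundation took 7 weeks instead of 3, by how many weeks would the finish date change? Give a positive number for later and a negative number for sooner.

4

Actual critical path: Foundation→Framing→RoughPlumb = 3+4+8 = 15 ⇒ 15 weeks.
Since Foundation is critical, the +4 change carries straight to that chain (now 19 weeks).
No other chain overtakes it, so the finish is 19 weeks.
Change in finish: 19 − 15 = +4 weeks.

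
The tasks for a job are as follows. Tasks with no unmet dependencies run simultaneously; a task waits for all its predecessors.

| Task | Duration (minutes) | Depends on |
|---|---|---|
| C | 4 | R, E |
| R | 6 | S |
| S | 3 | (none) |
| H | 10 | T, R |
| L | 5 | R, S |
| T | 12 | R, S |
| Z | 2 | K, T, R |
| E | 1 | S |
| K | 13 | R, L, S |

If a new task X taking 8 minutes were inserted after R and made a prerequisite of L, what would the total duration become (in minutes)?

37

Originally the job takes 31 minutes.
With X inserted, L now waits for max(R, S, X).
New critical path: S→R→X→L→K→Z = 3+6+8+5+13+2 = 37 ⇒ 37 minutes.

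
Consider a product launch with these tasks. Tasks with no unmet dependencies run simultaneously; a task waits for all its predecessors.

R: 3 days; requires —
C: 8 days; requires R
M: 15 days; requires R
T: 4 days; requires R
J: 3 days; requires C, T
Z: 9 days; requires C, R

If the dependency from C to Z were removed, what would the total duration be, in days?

18

Original critical path: R→C→Z = 3+8+9 = 20 ⇒ 20 days.
Without C→Z, Z's earliest start moves from 11 to 3.
The longest chain is now R→M = 3+15 = 18, so the product launch takes 18 days.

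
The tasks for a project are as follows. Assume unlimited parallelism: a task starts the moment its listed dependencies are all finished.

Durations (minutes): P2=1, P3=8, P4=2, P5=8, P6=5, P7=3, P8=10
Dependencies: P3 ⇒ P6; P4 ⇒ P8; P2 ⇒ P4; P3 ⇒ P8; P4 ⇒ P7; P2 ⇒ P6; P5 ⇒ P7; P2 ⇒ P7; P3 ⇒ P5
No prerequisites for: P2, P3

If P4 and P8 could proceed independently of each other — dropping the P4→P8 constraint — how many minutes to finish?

Before: longest chain P3→P5→P7 = 8+8+3 = 19, finish 19.
Dropping P4→P8 doesn't change P8's earliest start (8); another predecessor still binds.
After: P3→P5→P7 = 8+8+3 = 19 → 19 minutes.

19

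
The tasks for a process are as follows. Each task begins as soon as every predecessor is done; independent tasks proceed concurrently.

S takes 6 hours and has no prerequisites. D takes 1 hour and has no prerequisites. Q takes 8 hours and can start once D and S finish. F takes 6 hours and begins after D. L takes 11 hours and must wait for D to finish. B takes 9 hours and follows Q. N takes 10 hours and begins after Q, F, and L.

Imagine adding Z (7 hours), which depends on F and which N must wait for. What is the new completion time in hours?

Originally the project takes 24 hours.
With Z inserted, N now waits for max(Q, F, L, Z).
New critical path: S→Q→N = 6+8+10 = 24 ⇒ 24 hours.

24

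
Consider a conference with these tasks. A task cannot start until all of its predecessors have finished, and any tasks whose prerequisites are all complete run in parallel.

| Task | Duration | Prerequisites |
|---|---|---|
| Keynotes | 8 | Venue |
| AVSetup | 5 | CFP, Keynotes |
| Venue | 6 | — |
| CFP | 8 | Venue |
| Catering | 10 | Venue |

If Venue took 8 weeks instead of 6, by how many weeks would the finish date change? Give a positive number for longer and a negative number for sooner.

2

Actual critical path: Venue→CFP→AVSetup = 6+8+5 = 19 ⇒ 19 weeks.
Venue is on the critical path; changing it to 8 makes that path 21 weeks.
The critical path is still Venue→CFP→AVSetup; finish is now 21 weeks.
Change in finish: 21 − 19 = +2 weeks.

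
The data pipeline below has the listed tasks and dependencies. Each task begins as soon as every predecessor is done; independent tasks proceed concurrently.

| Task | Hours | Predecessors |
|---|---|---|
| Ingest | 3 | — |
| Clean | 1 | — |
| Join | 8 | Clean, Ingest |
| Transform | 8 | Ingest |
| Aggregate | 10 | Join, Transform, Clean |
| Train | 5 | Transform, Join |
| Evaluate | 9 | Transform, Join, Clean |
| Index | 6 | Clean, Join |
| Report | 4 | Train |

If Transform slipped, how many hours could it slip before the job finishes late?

0

Ingest→Join→Aggregate = 3+8+10 = 21 sets the makespan at 21 hours.
The longest chain containing Transform totals 21 hours.
Slack of Transform = 3 − 3 = 0 hours.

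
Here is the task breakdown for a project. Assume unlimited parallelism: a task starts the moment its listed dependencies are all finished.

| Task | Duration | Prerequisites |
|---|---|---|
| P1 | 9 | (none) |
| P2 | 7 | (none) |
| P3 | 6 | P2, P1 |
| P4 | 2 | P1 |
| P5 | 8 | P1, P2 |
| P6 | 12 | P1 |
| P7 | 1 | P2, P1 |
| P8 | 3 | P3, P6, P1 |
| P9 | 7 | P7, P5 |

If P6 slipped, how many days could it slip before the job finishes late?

0

Critical path: P1→P5→P9 = 9+8+7 = 24, so the finish is 24 days.
Longest path through P6: 24 days (earliest finish 21, latest finish 21).
Float = 24 − 24 = 0.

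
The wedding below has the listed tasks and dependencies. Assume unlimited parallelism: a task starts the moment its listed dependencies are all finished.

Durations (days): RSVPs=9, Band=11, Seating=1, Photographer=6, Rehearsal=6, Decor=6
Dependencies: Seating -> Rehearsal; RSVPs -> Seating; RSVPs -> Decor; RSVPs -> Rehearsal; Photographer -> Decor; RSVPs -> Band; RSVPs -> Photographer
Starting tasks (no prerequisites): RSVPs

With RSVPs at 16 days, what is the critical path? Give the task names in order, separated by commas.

RSVPs, Photographer, Decor

Actual critical path: RSVPs→Photographer→Decor = 9+6+6 = 21 ⇒ 21 days.
RSVPs is on the critical path; changing it to 16 makes that path 28 days.
That remains the longest chain; total 28 days.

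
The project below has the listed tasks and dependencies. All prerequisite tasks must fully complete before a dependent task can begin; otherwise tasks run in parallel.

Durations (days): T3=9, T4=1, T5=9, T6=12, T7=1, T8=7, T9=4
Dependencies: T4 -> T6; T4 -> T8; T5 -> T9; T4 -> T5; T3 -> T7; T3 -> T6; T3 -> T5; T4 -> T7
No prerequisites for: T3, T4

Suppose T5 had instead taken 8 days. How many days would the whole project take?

Baseline: T3→T5→T9 = 9+9+4 = 22 → 22 days.
T5 lies on that path, so at 8 days the path becomes 21 days.
The critical path is still T3→T5→T9; finish is now 21 days.

21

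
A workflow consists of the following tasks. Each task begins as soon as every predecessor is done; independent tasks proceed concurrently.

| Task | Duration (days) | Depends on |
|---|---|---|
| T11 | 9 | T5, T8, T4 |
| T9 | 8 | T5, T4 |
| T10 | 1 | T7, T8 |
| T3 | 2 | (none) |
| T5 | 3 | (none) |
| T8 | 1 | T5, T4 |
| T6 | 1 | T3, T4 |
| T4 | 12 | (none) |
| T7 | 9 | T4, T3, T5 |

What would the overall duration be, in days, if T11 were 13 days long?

Actual critical path: T4→T8→T11 = 12+1+9 = 22 ⇒ 22 days.
Since T11 is critical, the +4 change carries straight to that chain (now 26 days).
That remains the longest chain; total 26 days.

26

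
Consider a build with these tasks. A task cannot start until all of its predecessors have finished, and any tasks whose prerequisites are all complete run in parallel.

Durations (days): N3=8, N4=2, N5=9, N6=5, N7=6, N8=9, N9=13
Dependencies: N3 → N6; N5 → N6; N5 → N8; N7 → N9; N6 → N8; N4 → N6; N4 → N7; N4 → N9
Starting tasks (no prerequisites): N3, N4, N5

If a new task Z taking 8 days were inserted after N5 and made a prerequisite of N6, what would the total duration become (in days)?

Originally the job takes 23 days.
With Z inserted, N6 now waits for max(N3, N5, N4, Z).
New critical path: N5→Z→N6→N8 = 9+8+5+9 = 31 ⇒ 31 days.

31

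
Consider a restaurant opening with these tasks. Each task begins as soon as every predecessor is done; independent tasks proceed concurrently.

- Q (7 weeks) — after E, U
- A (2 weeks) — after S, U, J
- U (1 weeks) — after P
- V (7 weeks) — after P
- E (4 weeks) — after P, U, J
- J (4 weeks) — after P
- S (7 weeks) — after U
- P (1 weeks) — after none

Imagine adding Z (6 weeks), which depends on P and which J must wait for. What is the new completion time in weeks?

Originally the plan takes 16 weeks.
With Z inserted, J now waits for max(P, Z).
New critical path: P→Z→J→E→Q = 1+6+4+4+7 = 22 ⇒ 22 weeks.

22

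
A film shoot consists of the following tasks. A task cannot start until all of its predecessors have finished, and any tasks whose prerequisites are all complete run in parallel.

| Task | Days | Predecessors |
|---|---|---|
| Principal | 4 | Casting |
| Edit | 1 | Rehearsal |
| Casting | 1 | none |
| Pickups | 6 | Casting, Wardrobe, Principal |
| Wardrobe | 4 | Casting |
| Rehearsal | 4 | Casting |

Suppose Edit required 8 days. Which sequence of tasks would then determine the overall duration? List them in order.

Casting, Rehearsal, Edit

As given, the longest chain is Casting→Wardrobe→Pickups = 1+4+6 = 11, so the finish is 11 days.
Edit is off the critical path — its longest chain is 6 days, giving 5 of slack.
The binding chain switches to Casting→Rehearsal→Edit = 1+4+8 = 13; finish 13 days.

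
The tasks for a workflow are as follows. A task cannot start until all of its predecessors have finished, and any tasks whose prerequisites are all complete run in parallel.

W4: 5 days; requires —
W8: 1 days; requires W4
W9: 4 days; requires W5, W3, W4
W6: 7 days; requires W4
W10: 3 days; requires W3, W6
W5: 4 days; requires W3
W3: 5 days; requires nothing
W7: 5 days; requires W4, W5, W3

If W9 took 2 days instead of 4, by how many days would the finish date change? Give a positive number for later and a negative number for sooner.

0

As given, the longest chain is W4→W6→W10 = 5+7+3 = 15, so the finish is 15 days.
W9 has 2 days of float (longest path through it is 13).
That remains the longest chain; total 15 days.
Change in finish: 15 − 15 = +0 days.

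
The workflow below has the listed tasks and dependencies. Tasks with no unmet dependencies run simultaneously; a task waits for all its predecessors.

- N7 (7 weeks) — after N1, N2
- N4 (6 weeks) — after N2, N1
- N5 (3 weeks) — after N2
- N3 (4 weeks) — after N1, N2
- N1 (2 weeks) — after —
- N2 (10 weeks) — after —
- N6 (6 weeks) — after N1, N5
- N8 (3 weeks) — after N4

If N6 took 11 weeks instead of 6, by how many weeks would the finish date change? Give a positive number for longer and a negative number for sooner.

As given, the longest chain is N2→N5→N6 = 10+3+6 = 19, so the finish is 19 weeks.
Since N6 is critical, the +5 change carries straight to that chain (now 24 weeks).
That remains the longest chain; total 24 weeks.
Change in finish: 24 − 19 = +5 weeks.

5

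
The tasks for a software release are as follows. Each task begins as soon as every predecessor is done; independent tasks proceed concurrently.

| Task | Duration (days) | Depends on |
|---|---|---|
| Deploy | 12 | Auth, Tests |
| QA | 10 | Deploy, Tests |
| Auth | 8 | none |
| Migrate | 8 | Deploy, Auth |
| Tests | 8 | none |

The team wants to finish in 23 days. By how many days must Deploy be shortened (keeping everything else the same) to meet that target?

Current finish: 30 days; target: 23.
Deploy is on every critical path, so each day cut from Deploy cuts the finish by one (this holds down to a finish of 19).
Need 30 − 23 = 7 days off Deploy → Deploy becomes 5 days, finish becomes 23.

7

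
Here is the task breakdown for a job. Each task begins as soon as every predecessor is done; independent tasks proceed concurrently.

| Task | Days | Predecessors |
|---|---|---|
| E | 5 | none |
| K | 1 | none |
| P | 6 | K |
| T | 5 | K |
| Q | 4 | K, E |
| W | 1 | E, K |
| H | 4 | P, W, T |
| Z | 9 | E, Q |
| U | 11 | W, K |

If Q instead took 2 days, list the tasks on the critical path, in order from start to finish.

Baseline: E→Q→Z = 5+4+9 = 18 → 18 days.
Q is on the critical path; changing it to 2 makes that path 16 days.
Now E→W→U = 5+1+11 = 17 is longest, so the finish becomes 17 days.

E, W, U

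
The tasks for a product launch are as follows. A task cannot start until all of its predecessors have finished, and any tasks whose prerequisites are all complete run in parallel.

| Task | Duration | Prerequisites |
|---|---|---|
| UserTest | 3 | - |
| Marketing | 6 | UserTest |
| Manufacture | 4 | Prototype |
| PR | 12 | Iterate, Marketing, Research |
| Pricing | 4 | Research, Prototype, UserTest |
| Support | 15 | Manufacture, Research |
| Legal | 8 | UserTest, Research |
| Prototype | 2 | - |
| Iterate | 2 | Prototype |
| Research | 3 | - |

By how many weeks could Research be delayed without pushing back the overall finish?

The longest chain is Prototype→Manufacture→Support = 2+4+15 = 21; overall finish 21 weeks.
Longest path through Research: 18 weeks (earliest finish 3, latest finish 6).
Slack of Research = 3 − 0 = 3 weeks.

3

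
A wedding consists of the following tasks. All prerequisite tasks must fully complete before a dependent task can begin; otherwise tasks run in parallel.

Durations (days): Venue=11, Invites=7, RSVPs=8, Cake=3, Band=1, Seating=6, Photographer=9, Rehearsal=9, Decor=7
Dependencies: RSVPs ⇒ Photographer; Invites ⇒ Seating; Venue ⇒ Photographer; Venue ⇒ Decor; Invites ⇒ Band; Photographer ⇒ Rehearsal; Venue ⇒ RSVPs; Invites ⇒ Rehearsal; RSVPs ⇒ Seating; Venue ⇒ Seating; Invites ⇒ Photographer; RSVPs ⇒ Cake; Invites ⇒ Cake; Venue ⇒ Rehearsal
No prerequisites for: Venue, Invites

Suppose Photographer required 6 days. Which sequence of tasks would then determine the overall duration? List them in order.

The binding path is Venue→RSVPs→Photographer→Rehearsal = 11+8+9+9 = 37; finish at 37 days.
Photographer lies on that path, so at 6 days the path becomes 34 days.
That remains the longest chain; total 34 days.

Venue, RSVPs, Photographer, Rehearsal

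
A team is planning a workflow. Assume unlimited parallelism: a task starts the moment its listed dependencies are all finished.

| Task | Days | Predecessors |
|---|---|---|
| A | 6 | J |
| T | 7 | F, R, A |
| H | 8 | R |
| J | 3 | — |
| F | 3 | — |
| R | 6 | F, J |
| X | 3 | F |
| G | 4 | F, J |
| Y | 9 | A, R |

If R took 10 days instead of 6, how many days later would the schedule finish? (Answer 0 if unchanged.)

4

As given, the longest chain is F→R→Y = 3+6+9 = 18, so the finish is 18 days.
R lies on that path, so at 10 days the path becomes 22 days.
New critical path: J→R→Y = 3+10+9 = 22 ⇒ 22 days.
Change in finish: 22 − 18 = +4 days.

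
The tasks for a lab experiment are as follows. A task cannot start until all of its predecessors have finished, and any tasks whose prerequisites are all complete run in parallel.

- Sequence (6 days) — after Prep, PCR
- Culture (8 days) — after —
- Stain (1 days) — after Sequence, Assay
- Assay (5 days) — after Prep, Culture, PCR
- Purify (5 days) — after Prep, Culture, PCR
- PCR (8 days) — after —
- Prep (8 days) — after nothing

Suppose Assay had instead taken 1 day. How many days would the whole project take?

Critical path before the change: Prep→Sequence→Stain = 8+6+1 = 15 giving 15 days.
Assay is off the critical path — its longest chain is 14 days, giving 1 of slack.
No other chain overtakes it, so the finish is 15 days.

15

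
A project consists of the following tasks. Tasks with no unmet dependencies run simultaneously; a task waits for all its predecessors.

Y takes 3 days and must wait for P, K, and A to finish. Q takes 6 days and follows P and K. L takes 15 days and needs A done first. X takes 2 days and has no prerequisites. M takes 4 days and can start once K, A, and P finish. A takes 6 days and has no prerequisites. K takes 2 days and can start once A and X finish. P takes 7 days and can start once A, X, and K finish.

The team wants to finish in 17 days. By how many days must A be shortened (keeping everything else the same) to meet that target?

Current finish: 21 days; target: 17.
A is on every critical path, so each day cut from A cuts the finish by one (this holds down to a finish of 17).
Need 21 − 17 = 4 days off A → A becomes 2 days, finish becomes 17.

4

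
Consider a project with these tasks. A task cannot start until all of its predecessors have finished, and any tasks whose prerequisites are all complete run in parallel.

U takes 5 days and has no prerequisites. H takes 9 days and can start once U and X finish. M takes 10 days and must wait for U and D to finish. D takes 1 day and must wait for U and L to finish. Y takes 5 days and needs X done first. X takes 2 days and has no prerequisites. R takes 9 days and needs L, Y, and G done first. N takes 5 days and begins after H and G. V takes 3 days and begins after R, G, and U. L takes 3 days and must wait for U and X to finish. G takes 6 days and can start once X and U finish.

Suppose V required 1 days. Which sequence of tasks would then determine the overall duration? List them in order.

U, G, R, V

The binding path is U→G→R→V = 5+6+9+3 = 23; finish at 23 days.
Since V is critical, the -2 change carries straight to that chain (now 21 days).
No other chain overtakes it, so the finish is 21 days.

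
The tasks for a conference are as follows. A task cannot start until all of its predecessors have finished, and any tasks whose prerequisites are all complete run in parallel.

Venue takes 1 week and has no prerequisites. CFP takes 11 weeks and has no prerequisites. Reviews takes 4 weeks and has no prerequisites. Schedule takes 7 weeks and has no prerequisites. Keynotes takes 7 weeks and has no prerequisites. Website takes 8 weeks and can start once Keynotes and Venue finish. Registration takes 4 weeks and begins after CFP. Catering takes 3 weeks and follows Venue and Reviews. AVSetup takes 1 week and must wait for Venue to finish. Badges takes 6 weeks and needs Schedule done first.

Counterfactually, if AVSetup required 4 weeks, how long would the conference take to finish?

The binding path is CFP→Registration = 11+4 = 15; finish at 15 weeks.
AVSetup has 13 weeks of float (longest path through it is 2).
The critical path is still CFP→Registration; finish is now 15 weeks.

15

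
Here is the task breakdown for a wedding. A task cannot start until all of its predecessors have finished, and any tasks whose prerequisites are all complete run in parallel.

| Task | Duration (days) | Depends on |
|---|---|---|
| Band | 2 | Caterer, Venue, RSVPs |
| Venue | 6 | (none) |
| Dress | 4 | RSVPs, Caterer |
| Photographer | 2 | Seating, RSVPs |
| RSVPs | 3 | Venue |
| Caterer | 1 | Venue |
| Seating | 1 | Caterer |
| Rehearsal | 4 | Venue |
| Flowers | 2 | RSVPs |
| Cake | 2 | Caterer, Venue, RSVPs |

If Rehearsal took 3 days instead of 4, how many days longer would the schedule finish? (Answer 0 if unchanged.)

Critical path before the change: Venue→RSVPs→Dress = 6+3+4 = 13 giving 13 days.
The longest path through Rehearsal is only 10 days, so Rehearsal has float 3.
No other chain overtakes it, so the finish is 13 days.
Change in finish: 13 − 13 = +0 days.

0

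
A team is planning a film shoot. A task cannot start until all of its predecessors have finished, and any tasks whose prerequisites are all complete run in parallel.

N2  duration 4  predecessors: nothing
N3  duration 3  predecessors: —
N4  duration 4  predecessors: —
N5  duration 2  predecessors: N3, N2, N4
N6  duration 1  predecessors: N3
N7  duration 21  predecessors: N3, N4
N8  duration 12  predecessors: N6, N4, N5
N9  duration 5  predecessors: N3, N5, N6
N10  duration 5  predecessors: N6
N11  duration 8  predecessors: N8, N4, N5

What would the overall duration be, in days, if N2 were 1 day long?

26

Actual critical path: N2→N5→N8→N11 = 4+2+12+8 = 26 ⇒ 26 days.
N2 lies on that path, so at 1 day the path becomes 23 days.
The binding chain switches to N4→N5→N8→N11 = 4+2+12+8 = 26; finish 26 days.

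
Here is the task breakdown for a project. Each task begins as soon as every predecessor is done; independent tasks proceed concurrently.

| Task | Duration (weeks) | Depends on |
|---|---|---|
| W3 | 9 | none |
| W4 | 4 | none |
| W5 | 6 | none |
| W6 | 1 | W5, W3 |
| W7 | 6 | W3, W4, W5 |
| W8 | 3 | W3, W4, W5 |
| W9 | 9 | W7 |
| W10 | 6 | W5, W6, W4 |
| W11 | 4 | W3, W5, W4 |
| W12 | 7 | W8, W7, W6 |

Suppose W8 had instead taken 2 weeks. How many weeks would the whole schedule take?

Critical path before the change: W3→W7→W9 = 9+6+9 = 24 giving 24 weeks.
W8 has 5 weeks of float (longest path through it is 19).
The critical path is still W3→W7→W9; finish is now 24 weeks.

24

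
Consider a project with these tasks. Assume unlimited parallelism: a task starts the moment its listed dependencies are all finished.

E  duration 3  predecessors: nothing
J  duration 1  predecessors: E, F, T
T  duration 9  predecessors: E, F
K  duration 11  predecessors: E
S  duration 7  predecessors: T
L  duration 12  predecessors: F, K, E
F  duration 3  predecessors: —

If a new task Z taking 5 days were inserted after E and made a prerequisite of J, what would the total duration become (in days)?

26

Originally the project takes 26 days.
With Z inserted, J now waits for max(E, F, T, Z).
New critical path: E→K→L = 3+11+12 = 26 ⇒ 26 days.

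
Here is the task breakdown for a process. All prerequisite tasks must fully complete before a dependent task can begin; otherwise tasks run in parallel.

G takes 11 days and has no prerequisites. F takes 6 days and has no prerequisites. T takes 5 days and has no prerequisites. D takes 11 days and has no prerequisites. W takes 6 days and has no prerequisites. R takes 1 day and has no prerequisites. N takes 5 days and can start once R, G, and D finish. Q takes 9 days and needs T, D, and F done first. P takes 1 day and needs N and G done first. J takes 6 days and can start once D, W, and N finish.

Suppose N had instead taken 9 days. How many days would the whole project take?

26

As given, the longest chain is G→N→J = 11+5+6 = 22, so the finish is 22 days.
N is on the critical path; changing it to 9 makes that path 26 days.
The critical path is still G→N→J; finish is now 26 days.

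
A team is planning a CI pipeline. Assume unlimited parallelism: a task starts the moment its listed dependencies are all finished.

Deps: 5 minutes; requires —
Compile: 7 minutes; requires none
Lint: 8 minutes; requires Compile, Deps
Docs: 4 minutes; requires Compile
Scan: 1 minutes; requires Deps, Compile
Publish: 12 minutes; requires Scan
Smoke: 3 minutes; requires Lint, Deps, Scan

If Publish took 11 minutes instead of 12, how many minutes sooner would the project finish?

The binding path is Compile→Scan→Publish = 7+1+12 = 20; finish at 20 minutes.
Publish lies on that path, so at 11 minutes the path becomes 19 minutes.
The critical path is still Compile→Scan→Publish; finish is now 19 minutes.
Change in finish: 19 − 20 = -1 minutes.

1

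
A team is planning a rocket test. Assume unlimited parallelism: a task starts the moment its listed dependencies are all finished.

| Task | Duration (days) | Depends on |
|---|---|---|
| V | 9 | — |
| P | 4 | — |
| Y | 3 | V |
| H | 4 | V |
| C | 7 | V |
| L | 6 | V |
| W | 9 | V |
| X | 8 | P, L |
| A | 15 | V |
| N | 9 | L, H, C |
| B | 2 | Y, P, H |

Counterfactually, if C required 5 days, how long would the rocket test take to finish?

As given, the longest chain is V→C→N = 9+7+9 = 25, so the finish is 25 days.
C is on the critical path; changing it to 5 makes that path 23 days.
New critical path: V→L→N = 9+6+9 = 24 ⇒ 24 days.

24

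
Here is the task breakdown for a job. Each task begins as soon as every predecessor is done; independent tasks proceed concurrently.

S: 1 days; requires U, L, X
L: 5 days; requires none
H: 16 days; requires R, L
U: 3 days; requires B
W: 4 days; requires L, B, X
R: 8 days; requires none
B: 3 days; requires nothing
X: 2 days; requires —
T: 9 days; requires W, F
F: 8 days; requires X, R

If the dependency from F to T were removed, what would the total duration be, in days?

With the dependency in place, R→F→T = 8+8+9 = 25 sets the finish at 25 days.
Without F→T, T's earliest start moves from 16 to 9.
The longest chain is now R→H = 8+16 = 24, so the job takes 24 days.

24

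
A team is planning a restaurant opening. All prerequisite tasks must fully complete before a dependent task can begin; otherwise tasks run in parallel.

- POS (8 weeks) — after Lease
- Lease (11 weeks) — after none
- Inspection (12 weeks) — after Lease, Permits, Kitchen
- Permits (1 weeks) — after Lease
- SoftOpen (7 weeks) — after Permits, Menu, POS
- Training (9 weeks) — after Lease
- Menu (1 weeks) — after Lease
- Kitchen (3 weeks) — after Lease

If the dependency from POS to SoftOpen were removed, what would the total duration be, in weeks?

26

With the dependency in place, Lease→Kitchen→Inspection = 11+3+12 = 26 sets the finish at 26 weeks.
Without POS→SoftOpen, SoftOpen's earliest start moves from 19 to 12.
New critical path: Lease→Kitchen→Inspection = 11+3+12 = 26 ⇒ 26 weeks.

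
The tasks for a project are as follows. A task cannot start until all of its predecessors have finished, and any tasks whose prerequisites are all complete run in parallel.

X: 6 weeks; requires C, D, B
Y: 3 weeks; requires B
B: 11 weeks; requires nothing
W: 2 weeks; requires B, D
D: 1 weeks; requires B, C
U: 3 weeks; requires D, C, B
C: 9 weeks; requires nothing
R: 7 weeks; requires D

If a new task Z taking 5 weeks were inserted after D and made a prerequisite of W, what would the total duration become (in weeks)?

Originally the plan takes 19 weeks.
With Z inserted, W now waits for max(B, D, Z).
New critical path: B→D→Z→W = 11+1+5+2 = 19 ⇒ 19 weeks.

19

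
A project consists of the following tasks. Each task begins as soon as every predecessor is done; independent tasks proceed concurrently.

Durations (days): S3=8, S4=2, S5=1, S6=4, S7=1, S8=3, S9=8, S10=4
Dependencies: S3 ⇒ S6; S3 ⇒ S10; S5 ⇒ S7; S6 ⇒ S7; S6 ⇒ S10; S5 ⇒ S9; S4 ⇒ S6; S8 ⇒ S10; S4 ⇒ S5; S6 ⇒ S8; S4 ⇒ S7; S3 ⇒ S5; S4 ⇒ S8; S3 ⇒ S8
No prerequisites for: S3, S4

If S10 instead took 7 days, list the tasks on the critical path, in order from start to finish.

Baseline: S3→S6→S8→S10 = 8+4+3+4 = 19 → 19 days.
Since S10 is critical, the +3 change carries straight to that chain (now 22 days).
That remains the longest chain; total 22 days.

S3, S6, S8, S10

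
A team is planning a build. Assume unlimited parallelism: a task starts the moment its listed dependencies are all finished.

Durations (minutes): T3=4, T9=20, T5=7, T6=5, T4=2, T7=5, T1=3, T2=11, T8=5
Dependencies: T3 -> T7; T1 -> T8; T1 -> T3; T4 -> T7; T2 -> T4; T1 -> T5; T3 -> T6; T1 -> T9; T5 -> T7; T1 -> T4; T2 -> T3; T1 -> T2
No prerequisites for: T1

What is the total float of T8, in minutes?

15

The longest chain is T1→T2→T3→T6 = 3+11+4+5 = 23; overall finish 23 minutes.
Longest path through T8: 8 minutes (earliest finish 8, latest finish 23).
Float = 23 − 8 = 15.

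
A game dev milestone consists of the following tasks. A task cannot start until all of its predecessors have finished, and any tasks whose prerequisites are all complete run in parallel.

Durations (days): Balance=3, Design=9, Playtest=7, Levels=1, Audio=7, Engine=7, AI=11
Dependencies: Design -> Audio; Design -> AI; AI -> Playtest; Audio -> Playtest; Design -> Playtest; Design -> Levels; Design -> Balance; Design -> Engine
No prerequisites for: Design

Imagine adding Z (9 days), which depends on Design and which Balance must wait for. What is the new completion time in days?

Originally the plan takes 27 days.
With Z inserted, Balance now waits for max(Design, Z).
New critical path: Design→AI→Playtest = 9+11+7 = 27 ⇒ 27 days.

27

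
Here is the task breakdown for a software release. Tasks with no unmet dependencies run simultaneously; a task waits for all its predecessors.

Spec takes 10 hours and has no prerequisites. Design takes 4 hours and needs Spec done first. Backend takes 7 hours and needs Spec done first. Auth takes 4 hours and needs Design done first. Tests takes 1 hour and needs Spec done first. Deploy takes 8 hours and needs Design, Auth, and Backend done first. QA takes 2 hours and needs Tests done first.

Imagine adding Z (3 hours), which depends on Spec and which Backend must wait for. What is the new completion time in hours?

28

Originally the job takes 26 hours.
With Z inserted, Backend now waits for max(Spec, Z).
New critical path: Spec→Z→Backend→Deploy = 10+3+7+8 = 28 ⇒ 28 hours.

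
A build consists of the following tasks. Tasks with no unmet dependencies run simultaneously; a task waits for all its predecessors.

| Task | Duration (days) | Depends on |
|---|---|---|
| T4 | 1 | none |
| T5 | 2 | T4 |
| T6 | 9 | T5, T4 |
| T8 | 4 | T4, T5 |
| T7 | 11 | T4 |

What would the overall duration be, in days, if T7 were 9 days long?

As given, the longest chain is T4→T7 = 1+11 = 12, so the finish is 12 days.
Since T7 is critical, the -2 change carries straight to that chain (now 10 days).
Now T4→T5→T6 = 1+2+9 = 12 is longest, so the finish becomes 12 days.

12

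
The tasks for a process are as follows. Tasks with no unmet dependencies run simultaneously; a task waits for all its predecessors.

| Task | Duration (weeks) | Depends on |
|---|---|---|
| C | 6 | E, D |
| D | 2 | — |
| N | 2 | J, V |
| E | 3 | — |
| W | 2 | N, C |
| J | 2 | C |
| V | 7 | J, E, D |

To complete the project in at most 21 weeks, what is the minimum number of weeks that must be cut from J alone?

1

Current finish: 22 weeks; target: 21.
J is on every critical path, so each week cut from J cuts the finish by one (this holds down to a finish of 21).
Need 22 − 21 = 1 week off J → J becomes 1 week, finish becomes 21.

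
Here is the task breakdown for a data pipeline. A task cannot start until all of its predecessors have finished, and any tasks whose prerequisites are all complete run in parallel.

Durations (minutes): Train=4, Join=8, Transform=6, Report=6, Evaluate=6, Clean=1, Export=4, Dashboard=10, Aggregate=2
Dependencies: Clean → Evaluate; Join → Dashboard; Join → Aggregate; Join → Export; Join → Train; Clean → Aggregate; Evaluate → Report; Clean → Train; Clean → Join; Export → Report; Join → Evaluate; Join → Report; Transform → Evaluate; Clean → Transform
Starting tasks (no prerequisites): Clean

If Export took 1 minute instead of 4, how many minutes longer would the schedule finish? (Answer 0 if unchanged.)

Critical path before the change: Clean→Join→Evaluate→Report = 1+8+6+6 = 21 giving 21 minutes.
Export is off the critical path — its longest chain is 19 minutes, giving 2 of slack.
The critical path is still Clean→Join→Evaluate→Report; finish is now 21 minutes.
Change in finish: 21 − 21 = +0 minutes.

0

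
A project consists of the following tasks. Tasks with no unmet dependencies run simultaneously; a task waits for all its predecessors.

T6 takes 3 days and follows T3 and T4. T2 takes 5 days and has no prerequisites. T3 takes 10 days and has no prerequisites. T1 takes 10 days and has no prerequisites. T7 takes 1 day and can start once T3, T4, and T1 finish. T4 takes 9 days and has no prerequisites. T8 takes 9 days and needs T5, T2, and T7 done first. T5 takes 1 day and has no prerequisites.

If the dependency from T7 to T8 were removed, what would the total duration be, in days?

With the dependency in place, T1→T7→T8 = 10+1+9 = 20 sets the finish at 20 days.
Without T7→T8, T8's earliest start moves from 11 to 5.
After: T2→T8 = 5+9 = 14 → 14 days.

14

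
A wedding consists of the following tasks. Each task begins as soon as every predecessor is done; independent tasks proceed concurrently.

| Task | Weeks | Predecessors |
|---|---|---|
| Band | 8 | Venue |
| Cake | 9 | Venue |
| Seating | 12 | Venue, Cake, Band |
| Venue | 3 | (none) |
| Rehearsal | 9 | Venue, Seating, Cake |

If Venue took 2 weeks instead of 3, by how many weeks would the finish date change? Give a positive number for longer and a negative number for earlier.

-1

Critical path before the change: Venue→Cake→Seating→Rehearsal = 3+9+12+9 = 33 giving 33 weeks.
Since Venue is critical, the -1 change carries straight to that chain (now 32 weeks).
No other chain overtakes it, so the finish is 32 weeks.
Change in finish: 32 − 33 = -1 weeks.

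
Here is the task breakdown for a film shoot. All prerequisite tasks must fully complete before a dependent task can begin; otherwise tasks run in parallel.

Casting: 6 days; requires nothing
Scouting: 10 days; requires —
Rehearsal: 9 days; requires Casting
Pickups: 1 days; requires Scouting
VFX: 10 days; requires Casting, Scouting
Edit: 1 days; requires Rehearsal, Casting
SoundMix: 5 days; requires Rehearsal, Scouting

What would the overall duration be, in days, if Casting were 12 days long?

26

The binding path is Casting→Rehearsal→SoundMix = 6+9+5 = 20; finish at 20 days.
Casting is on the critical path; changing it to 12 makes that path 26 days.
No other chain overtakes it, so the finish is 26 days.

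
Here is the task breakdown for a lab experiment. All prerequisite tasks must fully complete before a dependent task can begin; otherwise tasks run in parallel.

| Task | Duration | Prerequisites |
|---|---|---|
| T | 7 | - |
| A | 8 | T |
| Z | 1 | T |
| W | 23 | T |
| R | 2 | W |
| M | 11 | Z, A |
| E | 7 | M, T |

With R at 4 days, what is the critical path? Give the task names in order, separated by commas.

Critical path before the change: T→A→M→E = 7+8+11+7 = 33 giving 33 days.
The longest path through R is only 32 days, so R has float 1.
Now T→W→R = 7+23+4 = 34 is longest, so the finish becomes 34 days.

T, W, R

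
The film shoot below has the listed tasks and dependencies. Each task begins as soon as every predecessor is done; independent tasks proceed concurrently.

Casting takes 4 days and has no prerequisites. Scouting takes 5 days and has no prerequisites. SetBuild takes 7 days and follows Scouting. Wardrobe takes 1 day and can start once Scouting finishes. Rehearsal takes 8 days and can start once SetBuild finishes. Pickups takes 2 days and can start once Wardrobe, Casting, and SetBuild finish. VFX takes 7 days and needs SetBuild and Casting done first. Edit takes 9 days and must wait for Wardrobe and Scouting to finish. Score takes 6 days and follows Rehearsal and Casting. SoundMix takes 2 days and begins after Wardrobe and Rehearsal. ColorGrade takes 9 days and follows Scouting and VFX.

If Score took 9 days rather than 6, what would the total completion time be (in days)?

29

Baseline: Scouting→SetBuild→VFX→ColorGrade = 5+7+7+9 = 28 → 28 days.
Score is off the critical path — its longest chain is 26 days, giving 2 of slack.
Now Scouting→SetBuild→Rehearsal→Score = 5+7+8+9 = 29 is longest, so the finish becomes 29 days.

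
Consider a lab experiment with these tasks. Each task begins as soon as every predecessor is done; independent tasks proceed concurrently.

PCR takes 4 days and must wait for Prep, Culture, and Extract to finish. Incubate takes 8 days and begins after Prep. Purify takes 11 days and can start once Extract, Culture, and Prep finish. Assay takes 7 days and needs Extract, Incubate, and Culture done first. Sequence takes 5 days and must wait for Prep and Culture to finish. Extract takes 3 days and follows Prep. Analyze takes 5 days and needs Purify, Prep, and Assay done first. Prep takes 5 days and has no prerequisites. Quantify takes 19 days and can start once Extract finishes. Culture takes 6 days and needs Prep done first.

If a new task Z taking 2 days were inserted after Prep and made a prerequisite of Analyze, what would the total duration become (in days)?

Originally the job takes 27 days.
With Z inserted, Analyze now waits for max(Purify, Prep, Assay, Z).
New critical path: Prep→Culture→Purify→Analyze = 5+6+11+5 = 27 ⇒ 27 days.

27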